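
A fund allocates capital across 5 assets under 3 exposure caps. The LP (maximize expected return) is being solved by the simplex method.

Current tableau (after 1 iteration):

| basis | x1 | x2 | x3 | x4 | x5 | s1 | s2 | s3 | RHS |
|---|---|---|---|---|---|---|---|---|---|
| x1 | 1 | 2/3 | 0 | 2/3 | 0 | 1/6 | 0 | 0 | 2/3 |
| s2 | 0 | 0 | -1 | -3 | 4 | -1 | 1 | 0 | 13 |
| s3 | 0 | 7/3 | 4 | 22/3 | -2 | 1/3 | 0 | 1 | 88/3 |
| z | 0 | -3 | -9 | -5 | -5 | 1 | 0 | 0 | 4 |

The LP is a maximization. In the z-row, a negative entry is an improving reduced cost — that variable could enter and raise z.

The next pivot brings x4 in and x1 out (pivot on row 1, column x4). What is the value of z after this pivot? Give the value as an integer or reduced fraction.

9

Minimum ratio for x4: (2/3)/(2/3) = 1.
z changes by −(z-row coeff of x4)·ratio = −(-5)·1 = 5.
New z = 4 + 5 = 9.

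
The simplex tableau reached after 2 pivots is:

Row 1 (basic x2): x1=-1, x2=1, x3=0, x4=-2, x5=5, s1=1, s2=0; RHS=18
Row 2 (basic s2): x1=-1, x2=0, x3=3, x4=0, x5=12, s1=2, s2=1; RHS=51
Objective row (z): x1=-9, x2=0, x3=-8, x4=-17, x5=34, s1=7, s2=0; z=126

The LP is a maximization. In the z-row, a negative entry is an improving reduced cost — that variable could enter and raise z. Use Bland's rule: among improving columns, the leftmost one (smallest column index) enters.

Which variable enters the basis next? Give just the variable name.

Objective-row coefficients: x1: -9, x2: 0, x3: -8, x4: -17, x5: 34, s1: 7, s2: 0.
Improving columns: x1, x3, x4. Bland's rule picks the smallest column index → x1.

x1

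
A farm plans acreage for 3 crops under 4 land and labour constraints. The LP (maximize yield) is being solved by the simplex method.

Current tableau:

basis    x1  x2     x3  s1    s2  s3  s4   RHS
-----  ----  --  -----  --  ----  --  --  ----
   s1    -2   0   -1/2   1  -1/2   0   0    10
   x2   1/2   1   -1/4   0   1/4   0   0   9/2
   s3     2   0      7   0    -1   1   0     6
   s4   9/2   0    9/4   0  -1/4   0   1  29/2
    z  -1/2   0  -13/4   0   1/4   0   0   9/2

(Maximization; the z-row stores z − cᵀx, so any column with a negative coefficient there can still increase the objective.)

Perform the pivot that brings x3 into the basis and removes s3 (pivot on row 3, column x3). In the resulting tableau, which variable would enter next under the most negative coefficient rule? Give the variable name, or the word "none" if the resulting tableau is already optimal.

s2

Pivot element 7. New z-row = old z-row − (-13/4)·(row 3/7).
Updated z-row coefficients: x1: 3/7, x2: 0, x3: 0, s1: 0, s2: -3/14, s3: 13/28, s4: 0.
The most negative is -3/14 in column s2, so s2 would enter next.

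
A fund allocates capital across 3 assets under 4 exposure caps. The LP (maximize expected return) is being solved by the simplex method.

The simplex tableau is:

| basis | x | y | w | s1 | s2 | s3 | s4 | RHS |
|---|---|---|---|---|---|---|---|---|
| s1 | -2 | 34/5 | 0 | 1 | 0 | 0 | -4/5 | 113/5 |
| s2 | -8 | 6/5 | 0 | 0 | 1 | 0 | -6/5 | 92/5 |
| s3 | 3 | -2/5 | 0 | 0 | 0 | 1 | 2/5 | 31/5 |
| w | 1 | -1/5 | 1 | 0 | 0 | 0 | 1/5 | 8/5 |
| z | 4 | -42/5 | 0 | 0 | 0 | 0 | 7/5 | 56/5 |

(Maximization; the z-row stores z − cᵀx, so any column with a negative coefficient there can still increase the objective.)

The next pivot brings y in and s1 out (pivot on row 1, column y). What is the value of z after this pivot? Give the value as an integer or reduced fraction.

Minimum ratio for y: (113/5)/(34/5) = 113/34.
z changes by −(z-row coeff of y)·ratio = −(-42/5)·(113/34) = 2373/85.
New z = 56/5 + (2373/85) = 665/17.

665/17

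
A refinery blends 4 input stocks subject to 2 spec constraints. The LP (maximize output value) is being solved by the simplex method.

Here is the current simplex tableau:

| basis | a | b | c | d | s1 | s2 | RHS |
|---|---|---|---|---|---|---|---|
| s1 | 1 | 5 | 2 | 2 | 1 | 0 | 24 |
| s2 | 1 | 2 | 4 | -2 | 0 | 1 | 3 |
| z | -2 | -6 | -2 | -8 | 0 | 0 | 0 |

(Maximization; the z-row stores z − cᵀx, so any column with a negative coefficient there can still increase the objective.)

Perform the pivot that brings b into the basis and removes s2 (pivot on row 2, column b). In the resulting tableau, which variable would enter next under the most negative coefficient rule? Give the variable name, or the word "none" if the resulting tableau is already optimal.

Pivot element 2. New z-row = old z-row − (-6)·(row 2/2).
Updated z-row coefficients: a: 1, b: 0, c: 10, d: -14, s1: 0, s2: 3.
The most negative is -14 in column d, so d would enter next.

d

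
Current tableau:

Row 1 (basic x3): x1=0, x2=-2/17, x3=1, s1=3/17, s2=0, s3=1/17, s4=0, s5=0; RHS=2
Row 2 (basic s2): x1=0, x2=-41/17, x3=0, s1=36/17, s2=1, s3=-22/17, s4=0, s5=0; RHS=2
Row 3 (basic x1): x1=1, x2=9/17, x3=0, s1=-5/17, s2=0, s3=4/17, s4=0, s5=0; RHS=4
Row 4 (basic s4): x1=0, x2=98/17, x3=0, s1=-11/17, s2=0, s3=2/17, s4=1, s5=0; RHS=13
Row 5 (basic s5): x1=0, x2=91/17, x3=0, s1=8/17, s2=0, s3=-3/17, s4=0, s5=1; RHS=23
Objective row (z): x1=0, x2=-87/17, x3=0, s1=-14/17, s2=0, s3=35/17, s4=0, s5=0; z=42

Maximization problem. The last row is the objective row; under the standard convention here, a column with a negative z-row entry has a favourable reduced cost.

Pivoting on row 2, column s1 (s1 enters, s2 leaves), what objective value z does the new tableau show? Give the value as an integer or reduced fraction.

385/9

Minimum ratio for s1: 2/(36/17) = 17/18.
z changes by −(z-row coeff of s1)·ratio = −(-14/17)·(17/18) = 7/9.
New z = 42 + (7/9) = 385/9.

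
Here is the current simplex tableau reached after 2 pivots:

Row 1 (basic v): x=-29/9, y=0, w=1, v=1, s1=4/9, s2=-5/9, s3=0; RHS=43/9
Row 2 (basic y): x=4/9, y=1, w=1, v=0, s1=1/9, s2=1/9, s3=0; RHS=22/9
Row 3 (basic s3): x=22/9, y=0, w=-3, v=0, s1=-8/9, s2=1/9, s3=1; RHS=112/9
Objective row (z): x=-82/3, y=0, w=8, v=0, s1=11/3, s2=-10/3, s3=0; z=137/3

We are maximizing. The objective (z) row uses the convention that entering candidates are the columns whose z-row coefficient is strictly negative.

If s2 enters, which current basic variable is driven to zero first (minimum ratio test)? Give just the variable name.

y

Ratios: row 1 (v): entry -5/9 ≤ 0, skip; row 2 (y): (22/9)/(1/9) = 22; row 3 (s3): (112/9)/(1/9) = 112.
Minimum ratio 22 is in the y row, so y leaves.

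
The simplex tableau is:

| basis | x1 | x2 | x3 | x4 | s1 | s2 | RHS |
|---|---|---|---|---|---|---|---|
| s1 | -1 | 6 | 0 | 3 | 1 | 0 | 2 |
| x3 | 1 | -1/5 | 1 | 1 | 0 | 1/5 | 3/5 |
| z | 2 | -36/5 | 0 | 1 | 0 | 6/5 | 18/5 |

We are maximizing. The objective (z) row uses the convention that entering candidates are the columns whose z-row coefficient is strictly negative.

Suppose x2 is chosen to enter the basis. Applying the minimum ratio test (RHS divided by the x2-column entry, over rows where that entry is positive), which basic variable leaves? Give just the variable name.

Ratios: row 1 (s1): 2/6 = 1/3; row 2 (x3): entry -1/5 ≤ 0, skip.
Minimum ratio 1/3 is in the s1 row, so s1 leaves.

s1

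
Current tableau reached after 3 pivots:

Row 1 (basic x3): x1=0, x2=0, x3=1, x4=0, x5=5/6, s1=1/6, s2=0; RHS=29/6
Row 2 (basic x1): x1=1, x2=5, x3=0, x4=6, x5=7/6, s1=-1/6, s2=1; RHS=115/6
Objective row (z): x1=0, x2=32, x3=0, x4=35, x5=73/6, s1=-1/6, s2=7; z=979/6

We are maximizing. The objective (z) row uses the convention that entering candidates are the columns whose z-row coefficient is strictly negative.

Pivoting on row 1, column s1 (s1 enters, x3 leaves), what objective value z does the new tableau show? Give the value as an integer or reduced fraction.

168

Minimum ratio for s1: (29/6)/(1/6) = 29.
z changes by −(z-row coeff of s1)·ratio = −(-1/6)·29 = 29/6.
New z = 979/6 + (29/6) = 168.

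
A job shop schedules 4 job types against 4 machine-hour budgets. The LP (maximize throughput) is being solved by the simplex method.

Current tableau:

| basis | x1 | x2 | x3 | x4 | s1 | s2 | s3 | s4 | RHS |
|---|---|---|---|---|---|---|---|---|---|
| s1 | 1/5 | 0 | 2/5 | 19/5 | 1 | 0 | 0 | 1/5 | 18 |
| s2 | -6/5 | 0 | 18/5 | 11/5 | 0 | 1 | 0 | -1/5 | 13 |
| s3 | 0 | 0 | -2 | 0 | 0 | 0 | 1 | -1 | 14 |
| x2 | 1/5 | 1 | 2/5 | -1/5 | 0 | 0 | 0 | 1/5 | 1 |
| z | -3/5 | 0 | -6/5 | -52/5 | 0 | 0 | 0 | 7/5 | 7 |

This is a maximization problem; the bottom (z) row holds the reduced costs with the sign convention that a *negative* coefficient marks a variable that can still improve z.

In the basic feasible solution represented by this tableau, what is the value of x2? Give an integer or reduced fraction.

x2 is basic (row 4); its value is the RHS of that row: 1.

1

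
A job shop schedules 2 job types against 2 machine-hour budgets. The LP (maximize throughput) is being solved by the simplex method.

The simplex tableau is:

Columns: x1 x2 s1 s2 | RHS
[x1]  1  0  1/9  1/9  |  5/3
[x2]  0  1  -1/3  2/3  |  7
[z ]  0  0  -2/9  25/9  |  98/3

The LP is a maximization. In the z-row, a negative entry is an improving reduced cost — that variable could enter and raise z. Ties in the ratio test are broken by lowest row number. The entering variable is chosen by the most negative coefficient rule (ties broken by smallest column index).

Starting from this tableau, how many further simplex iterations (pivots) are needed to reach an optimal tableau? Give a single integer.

pivot: s1 in, x1 out → z = 36
No improving column remains; optimal.

1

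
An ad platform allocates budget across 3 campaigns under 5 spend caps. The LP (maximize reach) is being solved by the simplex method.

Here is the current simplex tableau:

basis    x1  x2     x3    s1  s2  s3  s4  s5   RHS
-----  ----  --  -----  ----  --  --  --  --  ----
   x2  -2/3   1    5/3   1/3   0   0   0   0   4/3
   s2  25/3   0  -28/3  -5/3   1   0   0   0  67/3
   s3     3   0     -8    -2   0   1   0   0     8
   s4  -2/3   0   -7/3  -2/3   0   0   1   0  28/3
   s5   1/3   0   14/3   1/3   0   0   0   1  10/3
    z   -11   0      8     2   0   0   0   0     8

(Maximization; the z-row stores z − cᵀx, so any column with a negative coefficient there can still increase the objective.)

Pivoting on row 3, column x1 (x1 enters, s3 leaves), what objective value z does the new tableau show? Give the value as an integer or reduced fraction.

112/3

Minimum ratio for x1: 8/3 = 8/3.
z changes by −(z-row coeff of x1)·ratio = −(-11)·(8/3) = 88/3.
New z = 8 + (88/3) = 112/3.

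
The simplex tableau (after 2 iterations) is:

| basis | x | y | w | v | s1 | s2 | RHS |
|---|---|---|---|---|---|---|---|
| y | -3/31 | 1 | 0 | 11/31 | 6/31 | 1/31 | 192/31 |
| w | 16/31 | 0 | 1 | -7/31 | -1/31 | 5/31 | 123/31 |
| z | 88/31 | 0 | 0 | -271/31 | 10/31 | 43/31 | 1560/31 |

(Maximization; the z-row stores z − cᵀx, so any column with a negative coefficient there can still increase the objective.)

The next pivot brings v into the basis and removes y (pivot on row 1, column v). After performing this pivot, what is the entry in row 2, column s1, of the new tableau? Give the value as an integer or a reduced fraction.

1/11

Pivot element is row 1, column v: 11/31.
Normalize row 1: new (row 1, s1) = (6/31)/(11/31) = 6/11.
row 2 ← row 2 − (-7/31)·(new row 1): -1/31 − (-7/31)·(6/11) = 1/11.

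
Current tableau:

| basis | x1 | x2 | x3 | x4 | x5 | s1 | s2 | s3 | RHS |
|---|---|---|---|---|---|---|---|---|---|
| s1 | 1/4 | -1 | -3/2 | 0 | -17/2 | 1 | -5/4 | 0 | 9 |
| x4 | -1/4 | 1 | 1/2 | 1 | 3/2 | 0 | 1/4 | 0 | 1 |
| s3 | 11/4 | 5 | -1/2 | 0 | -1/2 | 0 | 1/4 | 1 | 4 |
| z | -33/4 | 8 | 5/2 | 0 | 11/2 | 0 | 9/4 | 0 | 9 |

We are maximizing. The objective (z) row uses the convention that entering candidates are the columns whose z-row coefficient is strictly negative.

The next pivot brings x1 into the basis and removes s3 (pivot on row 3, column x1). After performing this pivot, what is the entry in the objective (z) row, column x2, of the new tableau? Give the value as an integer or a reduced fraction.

Pivot element is row 3, column x1: 11/4.
Normalize row 3: new (row 3, x2) = 5/(11/4) = 20/11.
z-row ← z-row − (-33/4)·(new row 3): 8 − (-33/4)·(20/11) = 23.

23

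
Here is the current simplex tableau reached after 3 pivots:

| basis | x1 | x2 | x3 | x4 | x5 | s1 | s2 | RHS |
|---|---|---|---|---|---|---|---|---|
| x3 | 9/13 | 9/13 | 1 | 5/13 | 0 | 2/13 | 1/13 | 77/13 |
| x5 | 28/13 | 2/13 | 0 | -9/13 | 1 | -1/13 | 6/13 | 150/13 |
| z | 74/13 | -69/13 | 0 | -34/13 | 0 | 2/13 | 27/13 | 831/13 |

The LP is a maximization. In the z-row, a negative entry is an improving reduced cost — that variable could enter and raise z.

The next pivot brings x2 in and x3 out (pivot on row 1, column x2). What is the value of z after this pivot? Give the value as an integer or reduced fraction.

328/3

Minimum ratio for x2: (77/13)/(9/13) = 77/9.
z changes by −(z-row coeff of x2)·ratio = −(-69/13)·(77/9) = 1771/39.
New z = 831/13 + (1771/39) = 328/3.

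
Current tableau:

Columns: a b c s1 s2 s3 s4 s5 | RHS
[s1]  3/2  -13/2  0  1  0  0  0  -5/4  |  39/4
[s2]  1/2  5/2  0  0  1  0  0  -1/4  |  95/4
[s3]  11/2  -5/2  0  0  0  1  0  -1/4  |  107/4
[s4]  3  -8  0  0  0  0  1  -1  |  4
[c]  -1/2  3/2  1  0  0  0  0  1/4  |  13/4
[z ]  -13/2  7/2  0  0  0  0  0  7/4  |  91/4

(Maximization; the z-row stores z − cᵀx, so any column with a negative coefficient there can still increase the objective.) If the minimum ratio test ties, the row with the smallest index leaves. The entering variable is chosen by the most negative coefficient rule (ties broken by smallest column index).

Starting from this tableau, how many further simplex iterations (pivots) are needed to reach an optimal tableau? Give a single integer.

2

pivot: a in, s4 out → z = 377/12
pivot: b in, s3 out → z = 3905/73
No improving column remains; optimal.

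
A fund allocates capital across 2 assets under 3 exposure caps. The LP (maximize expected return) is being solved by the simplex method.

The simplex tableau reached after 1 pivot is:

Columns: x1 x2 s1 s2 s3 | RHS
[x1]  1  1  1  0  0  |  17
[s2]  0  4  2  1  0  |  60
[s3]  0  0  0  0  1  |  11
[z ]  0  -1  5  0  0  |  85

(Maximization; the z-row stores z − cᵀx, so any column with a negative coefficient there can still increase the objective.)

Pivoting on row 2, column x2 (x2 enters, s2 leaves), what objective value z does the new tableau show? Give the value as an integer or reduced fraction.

100

Minimum ratio for x2: 60/4 = 15.
z changes by −(z-row coeff of x2)·ratio = −(-1)·15 = 15.
New z = 85 + 15 = 100.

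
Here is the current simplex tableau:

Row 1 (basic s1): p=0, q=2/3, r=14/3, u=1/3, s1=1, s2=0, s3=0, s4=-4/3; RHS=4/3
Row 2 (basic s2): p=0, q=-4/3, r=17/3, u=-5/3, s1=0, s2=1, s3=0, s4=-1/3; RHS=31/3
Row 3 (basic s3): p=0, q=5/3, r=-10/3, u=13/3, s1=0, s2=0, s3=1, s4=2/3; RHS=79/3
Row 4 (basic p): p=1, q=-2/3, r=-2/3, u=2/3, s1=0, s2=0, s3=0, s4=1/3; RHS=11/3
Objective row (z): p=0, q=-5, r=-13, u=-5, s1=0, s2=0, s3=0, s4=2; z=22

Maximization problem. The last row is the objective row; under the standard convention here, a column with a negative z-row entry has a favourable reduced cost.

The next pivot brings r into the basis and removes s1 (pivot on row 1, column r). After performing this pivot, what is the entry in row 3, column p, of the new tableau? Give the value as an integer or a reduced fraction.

Pivot element is row 1, column r: 14/3.
Normalize row 1: new (row 1, p) = 0/(14/3) = 0.
row 3 ← row 3 − (-10/3)·(new row 1): 0 − (-10/3)·0 = 0.

0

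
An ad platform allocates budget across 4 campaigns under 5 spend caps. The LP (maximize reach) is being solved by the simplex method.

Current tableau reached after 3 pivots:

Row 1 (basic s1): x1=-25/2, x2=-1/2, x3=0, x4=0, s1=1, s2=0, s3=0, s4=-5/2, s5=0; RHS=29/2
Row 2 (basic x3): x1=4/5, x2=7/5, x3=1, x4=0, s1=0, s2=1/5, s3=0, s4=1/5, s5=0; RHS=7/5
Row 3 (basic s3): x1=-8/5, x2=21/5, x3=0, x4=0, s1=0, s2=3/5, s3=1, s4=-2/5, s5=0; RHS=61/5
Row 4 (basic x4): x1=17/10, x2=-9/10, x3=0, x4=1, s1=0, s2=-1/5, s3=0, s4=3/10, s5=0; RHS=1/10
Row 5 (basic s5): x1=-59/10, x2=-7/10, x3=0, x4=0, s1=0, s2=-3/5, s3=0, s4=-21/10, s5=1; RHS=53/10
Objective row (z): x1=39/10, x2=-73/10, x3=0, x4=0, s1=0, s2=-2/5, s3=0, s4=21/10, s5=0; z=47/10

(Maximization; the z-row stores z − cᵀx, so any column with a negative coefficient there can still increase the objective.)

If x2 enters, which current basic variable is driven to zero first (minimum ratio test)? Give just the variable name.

Ratios: row 1 (s1): entry -1/2 ≤ 0, skip; row 2 (x3): (7/5)/(7/5) = 1; row 3 (s3): (61/5)/(21/5) = 61/21; row 4 (x4): entry -9/10 ≤ 0, skip; row 5 (s5): entry -7/10 ≤ 0, skip.
Minimum ratio 1 is in the x3 row, so x3 leaves.

x3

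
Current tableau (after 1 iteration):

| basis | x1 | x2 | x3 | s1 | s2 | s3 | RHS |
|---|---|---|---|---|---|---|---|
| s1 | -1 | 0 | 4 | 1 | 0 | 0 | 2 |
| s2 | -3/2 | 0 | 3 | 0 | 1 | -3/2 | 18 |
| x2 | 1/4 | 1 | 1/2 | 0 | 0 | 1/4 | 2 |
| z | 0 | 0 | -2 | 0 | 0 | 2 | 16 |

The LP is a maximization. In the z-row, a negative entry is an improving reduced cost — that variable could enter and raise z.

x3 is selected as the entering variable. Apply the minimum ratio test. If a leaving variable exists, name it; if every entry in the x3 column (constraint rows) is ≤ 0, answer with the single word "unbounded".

s1

Ratios: row 1 (s1): 2/4 = 1/2; row 2 (s2): 18/3 = 6; row 3 (x2): 2/(1/2) = 4.
Minimum ratio is in the s1 row, so s1 leaves.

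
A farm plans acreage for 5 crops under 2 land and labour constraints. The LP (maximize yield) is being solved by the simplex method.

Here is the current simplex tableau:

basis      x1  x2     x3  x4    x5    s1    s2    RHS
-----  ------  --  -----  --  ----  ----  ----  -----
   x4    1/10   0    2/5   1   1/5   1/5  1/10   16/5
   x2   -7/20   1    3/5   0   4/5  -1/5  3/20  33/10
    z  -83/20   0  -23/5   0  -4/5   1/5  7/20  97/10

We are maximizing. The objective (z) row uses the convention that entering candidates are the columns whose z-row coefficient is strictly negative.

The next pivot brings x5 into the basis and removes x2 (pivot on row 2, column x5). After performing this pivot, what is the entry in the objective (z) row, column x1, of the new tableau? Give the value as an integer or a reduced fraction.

Pivot element is row 2, column x5: 4/5.
Normalize row 2: new (row 2, x1) = (-7/20)/(4/5) = -7/16.
z-row ← z-row − (-4/5)·(new row 2): -83/20 − (-4/5)·(-7/16) = -9/2.

-9/2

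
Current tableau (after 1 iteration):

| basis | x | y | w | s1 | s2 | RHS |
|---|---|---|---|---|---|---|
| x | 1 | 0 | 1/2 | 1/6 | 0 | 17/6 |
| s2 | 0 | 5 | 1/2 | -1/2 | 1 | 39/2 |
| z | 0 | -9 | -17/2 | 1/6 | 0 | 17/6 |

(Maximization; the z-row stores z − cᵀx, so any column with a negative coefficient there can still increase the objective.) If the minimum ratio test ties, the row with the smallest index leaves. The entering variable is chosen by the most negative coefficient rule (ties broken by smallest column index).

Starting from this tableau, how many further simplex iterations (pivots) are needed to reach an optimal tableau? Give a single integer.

2

pivot: y in, s2 out → z = 569/15
pivot: w in, x out → z = 81
No improving column remains; optimal.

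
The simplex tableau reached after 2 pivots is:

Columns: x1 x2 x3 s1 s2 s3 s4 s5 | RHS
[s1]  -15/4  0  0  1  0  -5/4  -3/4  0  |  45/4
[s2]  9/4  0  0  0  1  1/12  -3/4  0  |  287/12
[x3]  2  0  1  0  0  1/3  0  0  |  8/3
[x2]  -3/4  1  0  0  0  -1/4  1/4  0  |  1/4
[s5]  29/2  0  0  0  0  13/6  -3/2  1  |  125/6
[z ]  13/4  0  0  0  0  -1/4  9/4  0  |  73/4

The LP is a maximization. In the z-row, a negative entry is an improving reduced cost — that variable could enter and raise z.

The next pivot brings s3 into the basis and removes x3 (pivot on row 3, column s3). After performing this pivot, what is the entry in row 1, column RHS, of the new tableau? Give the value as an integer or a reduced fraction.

Pivot element is row 3, column s3: 1/3.
Normalize row 3: new (row 3, RHS) = (8/3)/(1/3) = 8.
row 1 ← row 1 − (-5/4)·(new row 3): 45/4 − (-5/4)·8 = 85/4.

85/4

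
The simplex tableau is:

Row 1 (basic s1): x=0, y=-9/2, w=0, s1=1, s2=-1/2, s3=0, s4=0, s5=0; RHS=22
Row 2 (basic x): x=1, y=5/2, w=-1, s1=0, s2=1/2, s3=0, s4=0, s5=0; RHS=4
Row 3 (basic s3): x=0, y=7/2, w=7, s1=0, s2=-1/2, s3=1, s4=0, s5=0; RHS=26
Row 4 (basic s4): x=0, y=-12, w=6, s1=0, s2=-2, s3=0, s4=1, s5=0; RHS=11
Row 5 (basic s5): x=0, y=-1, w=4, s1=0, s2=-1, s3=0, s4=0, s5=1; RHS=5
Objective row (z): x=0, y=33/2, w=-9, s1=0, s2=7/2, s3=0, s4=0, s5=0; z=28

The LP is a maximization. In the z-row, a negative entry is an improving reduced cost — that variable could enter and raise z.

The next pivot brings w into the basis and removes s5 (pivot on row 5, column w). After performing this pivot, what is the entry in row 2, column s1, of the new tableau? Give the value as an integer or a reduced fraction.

Pivot element is row 5, column w: 4.
Normalize row 5: new (row 5, s1) = 0/4 = 0.
row 2 ← row 2 − (-1)·(new row 5): 0 − (-1)·0 = 0.

0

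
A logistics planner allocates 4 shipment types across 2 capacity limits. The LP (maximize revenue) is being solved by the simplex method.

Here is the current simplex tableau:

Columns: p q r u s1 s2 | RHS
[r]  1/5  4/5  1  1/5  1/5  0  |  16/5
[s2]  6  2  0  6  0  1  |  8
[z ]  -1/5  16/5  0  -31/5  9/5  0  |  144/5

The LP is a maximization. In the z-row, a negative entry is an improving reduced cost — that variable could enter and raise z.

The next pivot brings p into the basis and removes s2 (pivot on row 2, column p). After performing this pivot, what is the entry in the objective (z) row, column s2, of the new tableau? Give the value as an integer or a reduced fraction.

Pivot element is row 2, column p: 6.
Normalize row 2: new (row 2, s2) = 1/6 = 1/6.
z-row ← z-row − (-1/5)·(new row 2): 0 − (-1/5)·(1/6) = 1/30.

1/30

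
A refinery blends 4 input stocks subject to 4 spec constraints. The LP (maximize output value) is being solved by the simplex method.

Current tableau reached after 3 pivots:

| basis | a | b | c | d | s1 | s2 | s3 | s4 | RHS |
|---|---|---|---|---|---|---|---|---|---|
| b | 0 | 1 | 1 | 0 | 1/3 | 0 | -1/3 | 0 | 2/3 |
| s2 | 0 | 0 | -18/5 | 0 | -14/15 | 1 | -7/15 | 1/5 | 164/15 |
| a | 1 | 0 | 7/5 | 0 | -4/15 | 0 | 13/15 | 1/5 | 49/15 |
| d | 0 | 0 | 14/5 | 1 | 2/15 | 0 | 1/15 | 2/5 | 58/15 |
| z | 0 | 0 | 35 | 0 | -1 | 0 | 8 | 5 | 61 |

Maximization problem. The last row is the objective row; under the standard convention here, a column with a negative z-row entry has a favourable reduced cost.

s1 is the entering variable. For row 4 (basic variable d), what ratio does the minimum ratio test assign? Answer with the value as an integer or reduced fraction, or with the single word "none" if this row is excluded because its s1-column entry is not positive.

Ratio = RHS / (s1 entry) = (58/15) / (2/15) = 29.

29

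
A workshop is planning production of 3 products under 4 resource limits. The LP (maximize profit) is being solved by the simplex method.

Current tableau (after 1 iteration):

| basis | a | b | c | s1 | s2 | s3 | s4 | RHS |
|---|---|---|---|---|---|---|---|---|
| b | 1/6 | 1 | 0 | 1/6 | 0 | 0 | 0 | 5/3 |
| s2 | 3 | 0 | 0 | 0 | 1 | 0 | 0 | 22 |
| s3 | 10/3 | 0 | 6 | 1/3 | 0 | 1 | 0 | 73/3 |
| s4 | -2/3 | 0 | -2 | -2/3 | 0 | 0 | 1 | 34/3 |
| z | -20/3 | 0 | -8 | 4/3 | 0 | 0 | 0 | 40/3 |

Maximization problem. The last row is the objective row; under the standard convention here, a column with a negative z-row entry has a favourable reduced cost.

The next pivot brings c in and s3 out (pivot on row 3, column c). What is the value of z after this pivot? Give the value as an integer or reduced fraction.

412/9

Minimum ratio for c: (73/3)/6 = 73/18.
z changes by −(z-row coeff of c)·ratio = −(-8)·(73/18) = 292/9.
New z = 40/3 + (292/9) = 412/9.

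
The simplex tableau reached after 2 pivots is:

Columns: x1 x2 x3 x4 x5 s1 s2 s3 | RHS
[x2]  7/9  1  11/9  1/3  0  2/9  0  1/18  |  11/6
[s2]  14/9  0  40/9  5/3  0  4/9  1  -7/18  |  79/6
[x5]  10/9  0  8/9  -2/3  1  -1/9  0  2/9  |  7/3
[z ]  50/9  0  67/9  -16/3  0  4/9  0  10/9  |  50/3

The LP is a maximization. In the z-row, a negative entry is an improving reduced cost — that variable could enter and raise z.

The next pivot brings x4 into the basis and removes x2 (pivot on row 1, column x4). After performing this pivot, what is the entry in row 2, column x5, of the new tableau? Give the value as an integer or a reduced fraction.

Pivot element is row 1, column x4: 1/3.
Normalize row 1: new (row 1, x5) = 0/(1/3) = 0.
row 2 ← row 2 − (5/3)·(new row 1): 0 − (5/3)·0 = 0.

0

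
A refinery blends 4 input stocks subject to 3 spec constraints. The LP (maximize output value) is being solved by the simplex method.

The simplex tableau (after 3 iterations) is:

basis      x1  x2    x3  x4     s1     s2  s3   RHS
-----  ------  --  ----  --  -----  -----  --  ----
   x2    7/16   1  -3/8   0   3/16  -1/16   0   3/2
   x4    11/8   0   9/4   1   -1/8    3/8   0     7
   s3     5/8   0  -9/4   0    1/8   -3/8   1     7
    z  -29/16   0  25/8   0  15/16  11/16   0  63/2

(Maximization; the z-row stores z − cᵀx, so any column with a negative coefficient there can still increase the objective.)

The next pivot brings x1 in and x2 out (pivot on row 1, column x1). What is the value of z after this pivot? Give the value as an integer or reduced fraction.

264/7

Minimum ratio for x1: (3/2)/(7/16) = 24/7.
z changes by −(z-row coeff of x1)·ratio = −(-29/16)·(24/7) = 87/14.
New z = 63/2 + (87/14) = 264/7.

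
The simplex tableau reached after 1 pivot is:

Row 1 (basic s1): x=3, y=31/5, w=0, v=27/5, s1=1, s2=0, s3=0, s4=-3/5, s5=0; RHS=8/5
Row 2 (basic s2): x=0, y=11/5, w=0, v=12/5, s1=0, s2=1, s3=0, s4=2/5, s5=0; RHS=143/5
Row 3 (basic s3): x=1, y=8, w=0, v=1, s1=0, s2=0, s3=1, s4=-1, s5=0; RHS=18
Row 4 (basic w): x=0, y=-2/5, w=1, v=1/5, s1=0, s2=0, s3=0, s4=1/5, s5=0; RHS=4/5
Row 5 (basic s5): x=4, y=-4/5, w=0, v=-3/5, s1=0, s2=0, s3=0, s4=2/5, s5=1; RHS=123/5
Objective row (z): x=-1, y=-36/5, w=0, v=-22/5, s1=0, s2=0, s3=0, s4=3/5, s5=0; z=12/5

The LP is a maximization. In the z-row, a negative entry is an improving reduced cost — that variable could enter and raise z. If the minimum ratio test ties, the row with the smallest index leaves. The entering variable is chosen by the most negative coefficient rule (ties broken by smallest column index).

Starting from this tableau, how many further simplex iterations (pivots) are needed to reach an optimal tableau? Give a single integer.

pivot: y in, s1 out → z = 132/31
pivot: s4 in, w out → z = 24/5
No improving column remains; optimal.

2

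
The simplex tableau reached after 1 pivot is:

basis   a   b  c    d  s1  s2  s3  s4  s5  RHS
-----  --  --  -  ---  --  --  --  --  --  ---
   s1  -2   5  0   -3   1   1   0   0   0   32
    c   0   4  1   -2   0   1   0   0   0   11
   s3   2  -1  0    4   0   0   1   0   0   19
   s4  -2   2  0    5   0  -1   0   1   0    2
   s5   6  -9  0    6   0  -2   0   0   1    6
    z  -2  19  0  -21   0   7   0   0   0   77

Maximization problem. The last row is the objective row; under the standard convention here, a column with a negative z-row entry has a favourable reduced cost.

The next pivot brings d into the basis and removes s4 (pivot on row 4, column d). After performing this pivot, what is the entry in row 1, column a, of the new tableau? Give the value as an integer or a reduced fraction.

Pivot element is row 4, column d: 5.
Normalize row 4: new (row 4, a) = (-2)/5 = -2/5.
row 1 ← row 1 − (-3)·(new row 4): -2 − (-3)·(-2/5) = -16/5.

-16/5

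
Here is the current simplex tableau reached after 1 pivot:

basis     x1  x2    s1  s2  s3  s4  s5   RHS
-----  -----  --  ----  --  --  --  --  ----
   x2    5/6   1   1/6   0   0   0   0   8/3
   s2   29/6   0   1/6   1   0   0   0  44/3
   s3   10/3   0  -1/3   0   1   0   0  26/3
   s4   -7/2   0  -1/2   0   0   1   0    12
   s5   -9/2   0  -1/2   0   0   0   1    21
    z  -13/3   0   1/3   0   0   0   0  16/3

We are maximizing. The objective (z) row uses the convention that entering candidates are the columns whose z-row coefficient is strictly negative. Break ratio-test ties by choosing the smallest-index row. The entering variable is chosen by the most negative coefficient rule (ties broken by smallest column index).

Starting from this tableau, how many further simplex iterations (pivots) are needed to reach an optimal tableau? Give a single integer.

pivot: x1 in, s3 out → z = 83/5
pivot: s1 in, x2 out → z = 84/5
No improving column remains; optimal.

2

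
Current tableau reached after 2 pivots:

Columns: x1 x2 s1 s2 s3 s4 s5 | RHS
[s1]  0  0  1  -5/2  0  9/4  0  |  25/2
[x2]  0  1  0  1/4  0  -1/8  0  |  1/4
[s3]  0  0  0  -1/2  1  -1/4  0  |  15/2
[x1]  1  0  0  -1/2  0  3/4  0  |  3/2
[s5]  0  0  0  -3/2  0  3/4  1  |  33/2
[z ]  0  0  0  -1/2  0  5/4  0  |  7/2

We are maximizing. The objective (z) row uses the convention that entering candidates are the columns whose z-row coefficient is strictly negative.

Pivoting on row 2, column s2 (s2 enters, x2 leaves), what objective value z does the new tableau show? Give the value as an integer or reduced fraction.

Minimum ratio for s2: (1/4)/(1/4) = 1.
z changes by −(z-row coeff of s2)·ratio = −(-1/2)·1 = 1/2.
New z = 7/2 + (1/2) = 4.

4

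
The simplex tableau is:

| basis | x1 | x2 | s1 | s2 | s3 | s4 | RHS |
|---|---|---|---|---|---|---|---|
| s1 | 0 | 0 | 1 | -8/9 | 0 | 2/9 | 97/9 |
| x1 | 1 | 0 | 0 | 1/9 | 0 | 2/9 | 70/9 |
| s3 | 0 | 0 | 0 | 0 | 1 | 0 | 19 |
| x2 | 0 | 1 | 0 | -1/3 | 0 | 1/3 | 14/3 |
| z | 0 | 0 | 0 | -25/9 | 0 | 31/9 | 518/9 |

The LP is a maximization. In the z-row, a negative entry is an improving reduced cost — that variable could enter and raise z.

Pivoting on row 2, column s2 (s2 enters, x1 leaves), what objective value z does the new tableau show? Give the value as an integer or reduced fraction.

252

Minimum ratio for s2: (70/9)/(1/9) = 70.
z changes by −(z-row coeff of s2)·ratio = −(-25/9)·70 = 1750/9.
New z = 518/9 + (1750/9) = 252.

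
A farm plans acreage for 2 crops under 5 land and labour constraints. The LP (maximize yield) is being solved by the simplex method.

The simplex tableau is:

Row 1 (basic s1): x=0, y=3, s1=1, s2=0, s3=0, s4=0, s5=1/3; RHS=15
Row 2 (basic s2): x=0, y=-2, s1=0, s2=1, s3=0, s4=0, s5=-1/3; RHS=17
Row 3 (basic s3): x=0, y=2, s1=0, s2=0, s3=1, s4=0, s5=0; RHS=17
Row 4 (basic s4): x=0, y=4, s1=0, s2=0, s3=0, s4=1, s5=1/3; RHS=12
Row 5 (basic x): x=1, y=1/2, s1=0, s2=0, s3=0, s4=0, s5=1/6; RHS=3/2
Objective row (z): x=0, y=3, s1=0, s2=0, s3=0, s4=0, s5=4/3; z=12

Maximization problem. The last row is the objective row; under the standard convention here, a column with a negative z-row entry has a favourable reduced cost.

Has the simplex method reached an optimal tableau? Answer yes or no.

No objective-row coefficient is strictly negative, so no entering variable exists; the tableau is optimal.

yes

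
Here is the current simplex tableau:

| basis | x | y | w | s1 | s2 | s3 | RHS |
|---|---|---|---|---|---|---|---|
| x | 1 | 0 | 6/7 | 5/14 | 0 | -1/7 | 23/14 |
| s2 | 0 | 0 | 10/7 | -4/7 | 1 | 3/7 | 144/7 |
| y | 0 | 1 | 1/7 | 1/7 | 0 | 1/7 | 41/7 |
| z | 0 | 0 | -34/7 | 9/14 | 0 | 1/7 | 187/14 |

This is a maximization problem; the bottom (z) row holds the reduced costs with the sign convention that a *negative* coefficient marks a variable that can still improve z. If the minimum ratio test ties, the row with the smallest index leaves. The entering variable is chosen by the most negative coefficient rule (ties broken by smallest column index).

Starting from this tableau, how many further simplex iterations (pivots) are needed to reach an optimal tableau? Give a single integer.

pivot: w in, x out → z = 68/3
pivot: s3 in, s2 out → z = 81/2
No improving column remains; optimal.

2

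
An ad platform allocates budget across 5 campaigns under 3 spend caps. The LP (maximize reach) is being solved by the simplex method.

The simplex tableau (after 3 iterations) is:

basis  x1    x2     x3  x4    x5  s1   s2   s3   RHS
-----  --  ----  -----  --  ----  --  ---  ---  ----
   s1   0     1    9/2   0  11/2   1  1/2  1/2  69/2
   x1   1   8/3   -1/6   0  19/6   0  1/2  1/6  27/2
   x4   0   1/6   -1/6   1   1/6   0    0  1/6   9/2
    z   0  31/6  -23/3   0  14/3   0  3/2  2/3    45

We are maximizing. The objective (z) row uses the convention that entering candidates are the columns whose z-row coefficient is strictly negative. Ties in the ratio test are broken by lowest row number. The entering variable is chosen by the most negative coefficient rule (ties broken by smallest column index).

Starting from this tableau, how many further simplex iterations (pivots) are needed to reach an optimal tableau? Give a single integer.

pivot: x3 in, s1 out → z = 934/9
No improving column remains; optimal.

1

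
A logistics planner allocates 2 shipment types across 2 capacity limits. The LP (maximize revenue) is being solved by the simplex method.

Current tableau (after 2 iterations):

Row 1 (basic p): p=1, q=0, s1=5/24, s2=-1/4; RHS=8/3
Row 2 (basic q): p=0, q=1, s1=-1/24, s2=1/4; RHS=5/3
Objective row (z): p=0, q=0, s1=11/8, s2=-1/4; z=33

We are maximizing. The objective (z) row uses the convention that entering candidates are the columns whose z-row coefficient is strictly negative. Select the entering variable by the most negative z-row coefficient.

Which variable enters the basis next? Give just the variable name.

Objective-row coefficients: p: 0, q: 0, s1: 11/8, s2: -1/4.
The most negative is -1/4 in column s2, so s2 enters.

s2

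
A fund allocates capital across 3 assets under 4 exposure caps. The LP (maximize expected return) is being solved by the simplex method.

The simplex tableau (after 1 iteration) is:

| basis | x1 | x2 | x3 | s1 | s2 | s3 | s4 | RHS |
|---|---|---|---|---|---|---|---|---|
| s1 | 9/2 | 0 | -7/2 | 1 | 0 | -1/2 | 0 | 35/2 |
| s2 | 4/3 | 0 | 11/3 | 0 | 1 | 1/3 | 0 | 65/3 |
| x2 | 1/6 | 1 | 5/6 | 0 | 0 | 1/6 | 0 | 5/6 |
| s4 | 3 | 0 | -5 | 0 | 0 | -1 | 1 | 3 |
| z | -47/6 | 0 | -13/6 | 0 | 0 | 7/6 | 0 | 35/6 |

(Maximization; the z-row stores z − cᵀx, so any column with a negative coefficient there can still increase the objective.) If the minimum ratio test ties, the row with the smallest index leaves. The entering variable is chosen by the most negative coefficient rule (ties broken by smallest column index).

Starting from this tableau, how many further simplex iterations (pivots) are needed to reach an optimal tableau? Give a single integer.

2

pivot: x1 in, s4 out → z = 41/3
pivot: x3 in, x2 out → z = 114/5
No improving column remains; optimal.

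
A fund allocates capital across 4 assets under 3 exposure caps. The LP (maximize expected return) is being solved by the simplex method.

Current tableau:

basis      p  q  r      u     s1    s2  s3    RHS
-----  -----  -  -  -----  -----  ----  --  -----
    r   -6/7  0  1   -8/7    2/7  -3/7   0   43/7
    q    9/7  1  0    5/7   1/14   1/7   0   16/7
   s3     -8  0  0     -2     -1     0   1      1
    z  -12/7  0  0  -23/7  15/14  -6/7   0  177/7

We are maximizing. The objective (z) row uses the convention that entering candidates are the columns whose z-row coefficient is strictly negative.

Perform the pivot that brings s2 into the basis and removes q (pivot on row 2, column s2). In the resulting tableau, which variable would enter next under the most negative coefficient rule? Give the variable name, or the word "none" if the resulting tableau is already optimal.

Pivot element 1/7. New z-row = old z-row − (-6/7)·(row 2/(1/7)).
Updated z-row coefficients: p: 6, q: 6, r: 0, u: 1, s1: 3/2, s2: 0, s3: 0.
No coefficient is strictly negative; the tableau after this pivot is optimal.

none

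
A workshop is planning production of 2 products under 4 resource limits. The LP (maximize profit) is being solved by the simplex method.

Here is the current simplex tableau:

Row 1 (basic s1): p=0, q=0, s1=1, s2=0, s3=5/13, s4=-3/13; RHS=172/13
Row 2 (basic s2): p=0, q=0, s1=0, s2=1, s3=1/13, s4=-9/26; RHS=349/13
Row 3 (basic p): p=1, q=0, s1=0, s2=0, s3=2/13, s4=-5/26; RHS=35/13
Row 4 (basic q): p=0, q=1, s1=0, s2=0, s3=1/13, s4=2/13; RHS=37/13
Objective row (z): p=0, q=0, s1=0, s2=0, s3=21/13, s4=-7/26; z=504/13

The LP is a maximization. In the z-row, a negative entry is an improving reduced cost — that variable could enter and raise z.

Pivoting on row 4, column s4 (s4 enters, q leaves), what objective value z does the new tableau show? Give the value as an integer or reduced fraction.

175/4

Minimum ratio for s4: (37/13)/(2/13) = 37/2.
z changes by −(z-row coeff of s4)·ratio = −(-7/26)·(37/2) = 259/52.
New z = 504/13 + (259/52) = 175/4.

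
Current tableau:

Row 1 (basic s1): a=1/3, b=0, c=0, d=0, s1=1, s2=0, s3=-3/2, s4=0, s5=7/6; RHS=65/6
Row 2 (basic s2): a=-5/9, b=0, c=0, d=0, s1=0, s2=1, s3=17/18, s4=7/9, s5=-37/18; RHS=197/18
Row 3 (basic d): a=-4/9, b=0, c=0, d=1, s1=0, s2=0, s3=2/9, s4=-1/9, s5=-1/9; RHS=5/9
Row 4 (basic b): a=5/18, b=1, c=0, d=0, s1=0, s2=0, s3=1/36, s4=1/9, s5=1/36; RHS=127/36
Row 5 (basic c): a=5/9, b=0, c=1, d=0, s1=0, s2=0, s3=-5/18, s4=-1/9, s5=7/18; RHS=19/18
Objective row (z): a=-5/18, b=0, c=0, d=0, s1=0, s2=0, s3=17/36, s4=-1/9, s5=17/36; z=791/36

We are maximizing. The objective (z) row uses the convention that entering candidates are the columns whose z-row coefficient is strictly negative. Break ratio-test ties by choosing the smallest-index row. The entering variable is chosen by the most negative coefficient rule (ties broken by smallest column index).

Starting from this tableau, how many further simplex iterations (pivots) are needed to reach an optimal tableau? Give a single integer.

pivot: a in, c out → z = 45/2
pivot: s4 in, s2 out → z = 51/2
No improving column remains; optimal.

2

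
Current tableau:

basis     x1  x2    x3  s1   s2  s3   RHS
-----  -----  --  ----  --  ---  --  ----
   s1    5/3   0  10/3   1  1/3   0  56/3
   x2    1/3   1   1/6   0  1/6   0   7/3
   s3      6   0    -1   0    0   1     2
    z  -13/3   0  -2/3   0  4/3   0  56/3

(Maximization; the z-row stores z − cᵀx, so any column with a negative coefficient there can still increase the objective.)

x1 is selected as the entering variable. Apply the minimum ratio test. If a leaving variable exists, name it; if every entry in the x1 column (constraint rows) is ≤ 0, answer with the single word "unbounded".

s3

Ratios: row 1 (s1): (56/3)/(5/3) = 56/5; row 2 (x2): (7/3)/(1/3) = 7; row 3 (s3): 2/6 = 1/3.
Minimum ratio is in the s3 row, so s3 leaves.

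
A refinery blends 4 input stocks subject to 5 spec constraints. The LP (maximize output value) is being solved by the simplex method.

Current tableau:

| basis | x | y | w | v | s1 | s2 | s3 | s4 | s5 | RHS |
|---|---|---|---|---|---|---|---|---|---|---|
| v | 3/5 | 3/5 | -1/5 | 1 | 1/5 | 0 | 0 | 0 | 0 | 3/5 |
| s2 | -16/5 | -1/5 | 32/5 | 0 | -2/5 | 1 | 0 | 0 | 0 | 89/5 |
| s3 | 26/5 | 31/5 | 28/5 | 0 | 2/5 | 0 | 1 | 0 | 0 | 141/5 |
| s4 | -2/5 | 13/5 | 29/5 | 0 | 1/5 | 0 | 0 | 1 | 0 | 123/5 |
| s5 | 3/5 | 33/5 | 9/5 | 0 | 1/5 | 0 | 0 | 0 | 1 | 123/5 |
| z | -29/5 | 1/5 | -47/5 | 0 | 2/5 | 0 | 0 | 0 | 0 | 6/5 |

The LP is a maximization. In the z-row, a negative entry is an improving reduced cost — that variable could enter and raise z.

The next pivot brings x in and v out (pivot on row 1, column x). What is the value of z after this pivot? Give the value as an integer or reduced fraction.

7

Minimum ratio for x: (3/5)/(3/5) = 1.
z changes by −(z-row coeff of x)·ratio = −(-29/5)·1 = 29/5.
New z = 6/5 + (29/5) = 7.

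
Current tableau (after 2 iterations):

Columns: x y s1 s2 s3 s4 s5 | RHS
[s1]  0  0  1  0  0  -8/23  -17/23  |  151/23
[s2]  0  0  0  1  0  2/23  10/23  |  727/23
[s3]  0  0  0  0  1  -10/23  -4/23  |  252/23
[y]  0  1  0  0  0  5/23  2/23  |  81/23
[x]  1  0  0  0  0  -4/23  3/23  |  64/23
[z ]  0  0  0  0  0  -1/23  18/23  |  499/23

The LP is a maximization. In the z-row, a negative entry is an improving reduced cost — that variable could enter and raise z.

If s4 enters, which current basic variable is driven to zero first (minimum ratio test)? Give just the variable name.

Ratios: row 1 (s1): entry -8/23 ≤ 0, skip; row 2 (s2): (727/23)/(2/23) = 727/2; row 3 (s3): entry -10/23 ≤ 0, skip; row 4 (y): (81/23)/(5/23) = 81/5; row 5 (x): entry -4/23 ≤ 0, skip.
Minimum ratio 81/5 is in the y row, so y leaves.

y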